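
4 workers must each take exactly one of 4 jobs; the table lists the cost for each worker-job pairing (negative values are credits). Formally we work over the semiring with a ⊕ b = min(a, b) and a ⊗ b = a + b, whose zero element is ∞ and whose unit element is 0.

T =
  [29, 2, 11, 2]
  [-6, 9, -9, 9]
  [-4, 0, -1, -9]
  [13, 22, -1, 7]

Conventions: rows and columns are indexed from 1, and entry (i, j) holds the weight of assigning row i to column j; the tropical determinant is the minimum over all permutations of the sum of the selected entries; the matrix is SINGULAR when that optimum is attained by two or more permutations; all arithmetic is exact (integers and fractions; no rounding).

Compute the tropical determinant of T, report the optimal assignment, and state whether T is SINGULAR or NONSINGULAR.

σ = (1, 2, 3, 4): 29 + 9 + (-1) + 7 = 44
σ = (1, 2, 4, 3): 29 + 9 + (-9) + (-1) = 28
σ = (1, 3, 2, 4): 29 + (-9) + 0 + 7 = 27
σ = (1, 3, 4, 2): 29 + (-9) + (-9) + 22 = 33
σ = (1, 4, 2, 3): 29 + 9 + 0 + (-1) = 37
σ = (1, 4, 3, 2): 29 + 9 + (-1) + 22 = 59
σ = (2, 1, 3, 4): 2 + (-6) + (-1) + 7 = 2
σ = (2, 1, 4, 3): 2 + (-6) + (-9) + (-1) = -14
σ = (2, 3, 1, 4): 2 + (-9) + (-4) + 7 = -4
σ = (2, 3, 4, 1): 2 + (-9) + (-9) + 13 = -3
σ = (2, 4, 1, 3): 2 + 9 + (-4) + (-1) = 6
σ = (2, 4, 3, 1): 2 + 9 + (-1) + 13 = 23
σ = (3, 1, 2, 4): 11 + (-6) + 0 + 7 = 12
σ = (3, 1, 4, 2): 11 + (-6) + (-9) + 22 = 18
σ = (3, 2, 1, 4): 11 + 9 + (-4) + 7 = 23
σ = (3, 2, 4, 1): 11 + 9 + (-9) + 13 = 24
σ = (3, 4, 1, 2): 11 + 9 + (-4) + 22 = 38
σ = (3, 4, 2, 1): 11 + 9 + 0 + 13 = 33
σ = (4, 1, 2, 3): 2 + (-6) + 0 + (-1) = -5
σ = (4, 1, 3, 2): 2 + (-6) + (-1) + 22 = 17
σ = (4, 2, 1, 3): 2 + 9 + (-4) + (-1) = 6
σ = (4, 2, 3, 1): 2 + 9 + (-1) + 13 = 23
σ = (4, 3, 1, 2): 2 + (-9) + (-4) + 22 = 11
σ = (4, 3, 2, 1): 2 + (-9) + 0 + 13 = 6
Optimal value attained by: σ = (2, 1, 4, 3).
Answer: det⊕(T) = -14; verdict: NONSINGULAR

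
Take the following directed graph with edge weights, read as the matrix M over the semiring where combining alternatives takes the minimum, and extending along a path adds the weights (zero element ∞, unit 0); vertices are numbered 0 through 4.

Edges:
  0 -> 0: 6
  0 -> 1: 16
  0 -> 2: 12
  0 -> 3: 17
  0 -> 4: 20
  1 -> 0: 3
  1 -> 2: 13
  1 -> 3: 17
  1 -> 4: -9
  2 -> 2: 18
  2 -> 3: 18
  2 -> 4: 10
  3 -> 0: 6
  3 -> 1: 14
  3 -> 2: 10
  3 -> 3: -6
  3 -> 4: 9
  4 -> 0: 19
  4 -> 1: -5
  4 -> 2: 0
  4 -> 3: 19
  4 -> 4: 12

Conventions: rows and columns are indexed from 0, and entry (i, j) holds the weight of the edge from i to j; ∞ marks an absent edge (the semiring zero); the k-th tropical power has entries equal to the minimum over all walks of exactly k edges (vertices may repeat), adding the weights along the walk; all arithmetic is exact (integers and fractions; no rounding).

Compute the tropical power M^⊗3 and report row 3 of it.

M^⊗2:
  [12, 15, 18, 11, 7]
  [9, -14, -9, 10, 3]
  [24, 5, 10, 12, 22]
  [0, 4, 4, -12, 3]
  [-2, 7, 8, 12, -14]
M^⊗3:
  [17, 2, 7, 5, 6]
  [-11, -2, -1, 3, -23]
  [8, 17, 18, 6, -4]
  [-6, -2, -2, -18, -5]
  [4, -19, -14, 5, -2]
Answer: row 3 of M^⊗3 = [-6, -2, -2, -18, -5]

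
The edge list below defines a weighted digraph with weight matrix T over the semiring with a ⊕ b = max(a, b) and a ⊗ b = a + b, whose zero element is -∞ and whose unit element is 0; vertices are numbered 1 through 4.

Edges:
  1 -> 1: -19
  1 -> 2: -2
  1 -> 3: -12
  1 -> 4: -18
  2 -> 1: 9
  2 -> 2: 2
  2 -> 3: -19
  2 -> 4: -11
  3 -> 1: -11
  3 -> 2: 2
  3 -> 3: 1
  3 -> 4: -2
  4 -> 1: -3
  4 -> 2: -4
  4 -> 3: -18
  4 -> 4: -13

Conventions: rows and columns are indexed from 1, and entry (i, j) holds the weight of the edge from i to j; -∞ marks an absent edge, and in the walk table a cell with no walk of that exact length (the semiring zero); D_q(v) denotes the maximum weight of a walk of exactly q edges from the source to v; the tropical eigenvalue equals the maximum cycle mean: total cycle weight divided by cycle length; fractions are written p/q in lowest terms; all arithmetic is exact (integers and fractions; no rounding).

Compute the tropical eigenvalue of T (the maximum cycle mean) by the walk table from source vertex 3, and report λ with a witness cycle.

q=0: [-∞, -∞, 0, -∞]
q=1: [-11, 2, 1, -2]
q=2: [11, 4, 2, -1]
q=3: [13, 9, 3, 0]
q=4: [18, 11, 4, 1]
Optimal cycle mean attained by: cycle 1->2->1, total (-2) + 9, length 2.
Answer: λ = 7/2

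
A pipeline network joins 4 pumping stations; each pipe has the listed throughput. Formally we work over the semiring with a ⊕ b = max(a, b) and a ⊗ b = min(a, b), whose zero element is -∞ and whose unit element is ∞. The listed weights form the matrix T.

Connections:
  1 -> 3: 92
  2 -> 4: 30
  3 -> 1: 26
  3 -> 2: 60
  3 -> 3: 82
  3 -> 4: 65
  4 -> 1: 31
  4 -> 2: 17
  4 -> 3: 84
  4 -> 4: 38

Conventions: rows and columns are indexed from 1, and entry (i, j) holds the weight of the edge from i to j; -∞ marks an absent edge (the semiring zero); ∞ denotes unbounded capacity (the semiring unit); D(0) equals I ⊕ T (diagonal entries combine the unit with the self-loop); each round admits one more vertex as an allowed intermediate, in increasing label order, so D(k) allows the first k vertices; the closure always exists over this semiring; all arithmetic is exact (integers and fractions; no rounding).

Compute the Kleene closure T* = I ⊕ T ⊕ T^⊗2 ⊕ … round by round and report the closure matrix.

D(0):
  [∞, -∞, 92, -∞]
  [-∞, ∞, -∞, 30]
  [26, 60, ∞, 65]
  [31, 17, 84, ∞]
D(1):
  [∞, -∞, 92, -∞]
  [-∞, ∞, -∞, 30]
  [26, 60, ∞, 65]
  [31, 17, 84, ∞]
D(2):
  [∞, -∞, 92, -∞]
  [-∞, ∞, -∞, 30]
  [26, 60, ∞, 65]
  [31, 17, 84, ∞]
D(3):
  [∞, 60, 92, 65]
  [-∞, ∞, -∞, 30]
  [26, 60, ∞, 65]
  [31, 60, 84, ∞]
D(4):
  [∞, 60, 92, 65]
  [30, ∞, 30, 30]
  [31, 60, ∞, 65]
  [31, 60, 84, ∞]
Answer: T* = [[∞, 60, 92, 65], [30, ∞, 30, 30], [31, 60, ∞, 65], [31, 60, 84, ∞]]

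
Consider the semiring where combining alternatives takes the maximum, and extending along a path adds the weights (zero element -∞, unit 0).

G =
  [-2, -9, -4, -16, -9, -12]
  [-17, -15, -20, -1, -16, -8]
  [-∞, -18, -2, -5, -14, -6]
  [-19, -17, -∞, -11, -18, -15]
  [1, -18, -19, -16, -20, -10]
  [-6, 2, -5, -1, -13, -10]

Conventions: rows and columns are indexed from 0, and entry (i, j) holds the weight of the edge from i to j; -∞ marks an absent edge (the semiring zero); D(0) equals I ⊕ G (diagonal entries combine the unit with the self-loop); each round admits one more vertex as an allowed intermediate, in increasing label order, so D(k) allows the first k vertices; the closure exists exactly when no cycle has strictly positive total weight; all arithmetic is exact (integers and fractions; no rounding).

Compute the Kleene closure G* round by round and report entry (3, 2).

D(0):
  [0, -9, -4, -16, -9, -12]
  [-17, 0, -20, -1, -16, -8]
  [-∞, -18, 0, -5, -14, -6]
  [-19, -17, -∞, 0, -18, -15]
  [1, -18, -19, -16, 0, -10]
  [-6, 2, -5, -1, -13, 0]
D(1):
  [0, -9, -4, -16, -9, -12]
  [-17, 0, -20, -1, -16, -8]
  [-∞, -18, 0, -5, -14, -6]
  [-19, -17, -23, 0, -18, -15]
  [1, -8, -3, -15, 0, -10]
  [-6, 2, -5, -1, -13, 0]
D(2):
  [0, -9, -4, -10, -9, -12]
  [-17, 0, -20, -1, -16, -8]
  [-35, -18, 0, -5, -14, -6]
  [-19, -17, -23, 0, -18, -15]
  [1, -8, -3, -9, 0, -10]
  [-6, 2, -5, 1, -13, 0]
D(3):
  [0, -9, -4, -9, -9, -10]
  [-17, 0, -20, -1, -16, -8]
  [-35, -18, 0, -5, -14, -6]
  [-19, -17, -23, 0, -18, -15]
  [1, -8, -3, -8, 0, -9]
  [-6, 2, -5, 1, -13, 0]
D(4):
  [0, -9, -4, -9, -9, -10]
  [-17, 0, -20, -1, -16, -8]
  [-24, -18, 0, -5, -14, -6]
  [-19, -17, -23, 0, -18, -15]
  [1, -8, -3, -8, 0, -9]
  [-6, 2, -5, 1, -13, 0]
D(5):
  [0, -9, -4, -9, -9, -10]
  [-15, 0, -19, -1, -16, -8]
  [-13, -18, 0, -5, -14, -6]
  [-17, -17, -21, 0, -18, -15]
  [1, -8, -3, -8, 0, -9]
  [-6, 2, -5, 1, -13, 0]
D(6):
  [0, -8, -4, -9, -9, -10]
  [-14, 0, -13, -1, -16, -8]
  [-12, -4, 0, -5, -14, -6]
  [-17, -13, -20, 0, -18, -15]
  [1, -7, -3, -8, 0, -9]
  [-6, 2, -5, 1, -13, 0]
Answer: G*[3][2] = -20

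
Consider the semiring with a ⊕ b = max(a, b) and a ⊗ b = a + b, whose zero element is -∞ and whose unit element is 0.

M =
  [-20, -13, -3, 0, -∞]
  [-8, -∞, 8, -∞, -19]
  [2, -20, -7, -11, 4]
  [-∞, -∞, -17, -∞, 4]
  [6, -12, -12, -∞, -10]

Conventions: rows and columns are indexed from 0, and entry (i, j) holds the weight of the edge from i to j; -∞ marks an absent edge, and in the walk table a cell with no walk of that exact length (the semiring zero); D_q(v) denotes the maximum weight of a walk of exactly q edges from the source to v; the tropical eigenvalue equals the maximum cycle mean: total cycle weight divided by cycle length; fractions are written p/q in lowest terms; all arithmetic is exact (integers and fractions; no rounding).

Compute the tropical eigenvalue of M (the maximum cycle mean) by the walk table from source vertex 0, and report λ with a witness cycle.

q=0: [0, -∞, -∞, -∞, -∞]
q=1: [-20, -13, -3, 0, -∞]
q=2: [-1, -23, -5, -14, 4]
q=3: [10, -8, -4, -1, -1]
q=4: [5, -3, 7, 10, 3]
q=5: [9, -8, 5, 5, 14]
Optimal cycle mean attained by: cycle 0->3->4->0, total 0 + 4 + 6, length 3.
Answer: λ = 10/3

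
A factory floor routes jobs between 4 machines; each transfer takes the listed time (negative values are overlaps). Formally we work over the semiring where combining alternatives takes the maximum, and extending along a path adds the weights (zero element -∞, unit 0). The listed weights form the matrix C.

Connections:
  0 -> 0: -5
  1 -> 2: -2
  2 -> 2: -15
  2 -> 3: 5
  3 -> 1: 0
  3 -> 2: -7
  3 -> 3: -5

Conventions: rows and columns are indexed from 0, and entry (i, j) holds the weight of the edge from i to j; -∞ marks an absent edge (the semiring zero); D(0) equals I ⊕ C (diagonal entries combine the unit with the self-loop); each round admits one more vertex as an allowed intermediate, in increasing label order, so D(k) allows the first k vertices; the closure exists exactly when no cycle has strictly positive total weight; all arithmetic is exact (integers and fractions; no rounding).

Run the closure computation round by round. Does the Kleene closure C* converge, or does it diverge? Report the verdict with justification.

D(0):
  [0, -∞, -∞, -∞]
  [-∞, 0, -2, -∞]
  [-∞, -∞, 0, 5]
  [-∞, 0, -7, 0]
D(1):
  [0, -∞, -∞, -∞]
  [-∞, 0, -2, -∞]
  [-∞, -∞, 0, 5]
  [-∞, 0, -7, 0]
D(2):
  [0, -∞, -∞, -∞]
  [-∞, 0, -2, -∞]
  [-∞, -∞, 0, 5]
  [-∞, 0, -2, 0]
Detection: at round 3, diagonal entry (3, 3) turns strictly positive.
Key observation: the cycle 3->1->2->3 has total weight 0 + (-2) + 5, which is strictly positive.
Answer: DIVERGES — positive cycle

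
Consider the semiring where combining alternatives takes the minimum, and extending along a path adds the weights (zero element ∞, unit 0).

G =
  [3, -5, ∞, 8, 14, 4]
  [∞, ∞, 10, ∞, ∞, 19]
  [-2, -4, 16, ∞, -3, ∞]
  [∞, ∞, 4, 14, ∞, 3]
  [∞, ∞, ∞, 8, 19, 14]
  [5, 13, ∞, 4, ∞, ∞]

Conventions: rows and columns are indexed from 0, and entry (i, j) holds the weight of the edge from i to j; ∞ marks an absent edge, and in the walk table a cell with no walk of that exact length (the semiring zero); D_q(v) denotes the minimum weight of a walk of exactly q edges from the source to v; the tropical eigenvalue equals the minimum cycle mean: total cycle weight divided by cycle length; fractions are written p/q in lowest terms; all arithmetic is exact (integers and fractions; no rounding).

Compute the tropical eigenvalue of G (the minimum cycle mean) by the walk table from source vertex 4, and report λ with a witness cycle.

q=0: [∞, ∞, ∞, ∞, 0, ∞]
q=1: [∞, ∞, ∞, 8, 19, 14]
q=2: [19, 27, 12, 18, 38, 11]
q=3: [10, 8, 22, 15, 9, 21]
q=4: [13, 5, 18, 17, 19, 14]
q=5: [16, 8, 15, 18, 15, 17]
q=6: [13, 11, 18, 21, 12, 20]
Optimal cycle mean attained by: cycle 0->1->2->0, total (-5) + 10 + (-2), length 3.
Answer: λ = 1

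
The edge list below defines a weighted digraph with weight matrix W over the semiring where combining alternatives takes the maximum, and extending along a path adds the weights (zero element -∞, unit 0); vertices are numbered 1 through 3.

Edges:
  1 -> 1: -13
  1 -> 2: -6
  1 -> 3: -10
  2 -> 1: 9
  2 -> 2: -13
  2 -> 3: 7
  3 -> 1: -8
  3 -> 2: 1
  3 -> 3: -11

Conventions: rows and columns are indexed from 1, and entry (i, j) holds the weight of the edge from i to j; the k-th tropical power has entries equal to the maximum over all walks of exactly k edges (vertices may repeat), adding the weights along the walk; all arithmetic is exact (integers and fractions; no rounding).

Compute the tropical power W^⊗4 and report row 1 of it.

W^⊗2:
  [3, -9, 1]
  [-1, 8, -1]
  [10, -10, 8]
W^⊗3:
  [0, 2, -2]
  [17, 0, 15]
  [0, 9, 0]
W^⊗4:
  [11, -1, 9]
  [9, 16, 7]
  [18, 1, 16]
Answer: row 1 of W^⊗4 = [11, -1, 9]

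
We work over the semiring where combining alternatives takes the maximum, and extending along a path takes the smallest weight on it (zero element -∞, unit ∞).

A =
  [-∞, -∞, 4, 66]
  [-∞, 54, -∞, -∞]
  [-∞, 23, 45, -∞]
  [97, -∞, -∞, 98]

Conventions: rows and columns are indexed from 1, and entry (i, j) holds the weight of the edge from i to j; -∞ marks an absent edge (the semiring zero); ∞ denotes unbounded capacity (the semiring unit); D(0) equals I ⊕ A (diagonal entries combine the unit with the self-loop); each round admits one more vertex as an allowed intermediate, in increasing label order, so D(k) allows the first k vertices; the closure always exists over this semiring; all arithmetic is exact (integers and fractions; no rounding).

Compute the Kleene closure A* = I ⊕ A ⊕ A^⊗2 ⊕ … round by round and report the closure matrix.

D(0):
  [∞, -∞, 4, 66]
  [-∞, ∞, -∞, -∞]
  [-∞, 23, ∞, -∞]
  [97, -∞, -∞, ∞]
D(1):
  [∞, -∞, 4, 66]
  [-∞, ∞, -∞, -∞]
  [-∞, 23, ∞, -∞]
  [97, -∞, 4, ∞]
D(2):
  [∞, -∞, 4, 66]
  [-∞, ∞, -∞, -∞]
  [-∞, 23, ∞, -∞]
  [97, -∞, 4, ∞]
D(3):
  [∞, 4, 4, 66]
  [-∞, ∞, -∞, -∞]
  [-∞, 23, ∞, -∞]
  [97, 4, 4, ∞]
D(4):
  [∞, 4, 4, 66]
  [-∞, ∞, -∞, -∞]
  [-∞, 23, ∞, -∞]
  [97, 4, 4, ∞]
Answer: A* = [[∞, 4, 4, 66], [-∞, ∞, -∞, -∞], [-∞, 23, ∞, -∞], [97, 4, 4, ∞]]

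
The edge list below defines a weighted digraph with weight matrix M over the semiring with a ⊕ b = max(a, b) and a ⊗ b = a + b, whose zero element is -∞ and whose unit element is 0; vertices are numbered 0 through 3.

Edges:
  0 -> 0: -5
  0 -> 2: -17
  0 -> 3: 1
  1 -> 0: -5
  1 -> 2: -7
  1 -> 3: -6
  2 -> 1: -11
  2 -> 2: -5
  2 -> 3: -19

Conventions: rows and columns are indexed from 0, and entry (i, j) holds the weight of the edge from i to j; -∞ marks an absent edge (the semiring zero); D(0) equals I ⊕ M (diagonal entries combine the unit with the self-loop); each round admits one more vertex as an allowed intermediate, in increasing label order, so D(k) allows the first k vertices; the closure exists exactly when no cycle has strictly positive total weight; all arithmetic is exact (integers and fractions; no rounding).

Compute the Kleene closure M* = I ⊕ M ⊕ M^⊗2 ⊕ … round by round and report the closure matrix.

D(0):
  [0, -∞, -17, 1]
  [-5, 0, -7, -6]
  [-∞, -11, 0, -19]
  [-∞, -∞, -∞, 0]
D(1):
  [0, -∞, -17, 1]
  [-5, 0, -7, -4]
  [-∞, -11, 0, -19]
  [-∞, -∞, -∞, 0]
D(2):
  [0, -∞, -17, 1]
  [-5, 0, -7, -4]
  [-16, -11, 0, -15]
  [-∞, -∞, -∞, 0]
D(3):
  [0, -28, -17, 1]
  [-5, 0, -7, -4]
  [-16, -11, 0, -15]
  [-∞, -∞, -∞, 0]
D(4):
  [0, -28, -17, 1]
  [-5, 0, -7, -4]
  [-16, -11, 0, -15]
  [-∞, -∞, -∞, 0]
Answer: M* = [[0, -28, -17, 1], [-5, 0, -7, -4], [-16, -11, 0, -15], [-∞, -∞, -∞, 0]]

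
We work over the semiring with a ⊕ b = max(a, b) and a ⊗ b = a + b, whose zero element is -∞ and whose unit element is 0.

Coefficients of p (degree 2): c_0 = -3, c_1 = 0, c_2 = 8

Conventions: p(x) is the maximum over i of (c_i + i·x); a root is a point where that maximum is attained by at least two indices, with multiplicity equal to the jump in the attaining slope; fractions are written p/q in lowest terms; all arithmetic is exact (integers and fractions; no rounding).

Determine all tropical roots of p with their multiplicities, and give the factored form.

hull edge (i=0, c=-3) to (i=2, c=8): slope 11/2, span 2
Factored form: p(x) = 8 ⊗ (x ⊕ (-11/2)) ⊗ (x ⊕ (-11/2))
Answer: roots = -11/2 (mult 2)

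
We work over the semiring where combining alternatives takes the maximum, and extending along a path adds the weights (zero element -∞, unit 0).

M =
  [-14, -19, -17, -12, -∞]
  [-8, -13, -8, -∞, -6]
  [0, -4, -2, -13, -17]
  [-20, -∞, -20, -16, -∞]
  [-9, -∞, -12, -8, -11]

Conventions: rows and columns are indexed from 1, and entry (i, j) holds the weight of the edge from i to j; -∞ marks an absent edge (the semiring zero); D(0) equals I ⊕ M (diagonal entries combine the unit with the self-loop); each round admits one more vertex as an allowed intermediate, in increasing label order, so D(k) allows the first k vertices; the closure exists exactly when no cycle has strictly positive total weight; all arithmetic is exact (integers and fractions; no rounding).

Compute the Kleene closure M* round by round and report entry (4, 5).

D(0):
  [0, -19, -17, -12, -∞]
  [-8, 0, -8, -∞, -6]
  [0, -4, 0, -13, -17]
  [-20, -∞, -20, 0, -∞]
  [-9, -∞, -12, -8, 0]
D(1):
  [0, -19, -17, -12, -∞]
  [-8, 0, -8, -20, -6]
  [0, -4, 0, -12, -17]
  [-20, -39, -20, 0, -∞]
  [-9, -28, -12, -8, 0]
D(2):
  [0, -19, -17, -12, -25]
  [-8, 0, -8, -20, -6]
  [0, -4, 0, -12, -10]
  [-20, -39, -20, 0, -45]
  [-9, -28, -12, -8, 0]
D(3):
  [0, -19, -17, -12, -25]
  [-8, 0, -8, -20, -6]
  [0, -4, 0, -12, -10]
  [-20, -24, -20, 0, -30]
  [-9, -16, -12, -8, 0]
D(4):
  [0, -19, -17, -12, -25]
  [-8, 0, -8, -20, -6]
  [0, -4, 0, -12, -10]
  [-20, -24, -20, 0, -30]
  [-9, -16, -12, -8, 0]
D(5):
  [0, -19, -17, -12, -25]
  [-8, 0, -8, -14, -6]
  [0, -4, 0, -12, -10]
  [-20, -24, -20, 0, -30]
  [-9, -16, -12, -8, 0]
Answer: M*[4][5] = -30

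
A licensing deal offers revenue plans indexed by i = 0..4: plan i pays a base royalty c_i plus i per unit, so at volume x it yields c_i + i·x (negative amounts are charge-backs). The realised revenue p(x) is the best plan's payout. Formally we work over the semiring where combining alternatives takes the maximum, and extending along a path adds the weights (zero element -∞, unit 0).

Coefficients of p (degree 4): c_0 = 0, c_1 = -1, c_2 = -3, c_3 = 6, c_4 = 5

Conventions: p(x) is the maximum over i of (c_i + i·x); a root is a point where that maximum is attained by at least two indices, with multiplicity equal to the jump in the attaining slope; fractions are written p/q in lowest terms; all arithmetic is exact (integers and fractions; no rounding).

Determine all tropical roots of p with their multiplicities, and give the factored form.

hull edge (i=0, c=0) to (i=3, c=6): slope 2, span 3
hull edge (i=3, c=6) to (i=4, c=5): slope -1, span 1
Factored form: p(x) = 5 ⊗ (x ⊕ (-2)) ⊗ (x ⊕ (-2)) ⊗ (x ⊕ (-2)) ⊗ (x ⊕ 1)
Answer: roots = -2 (mult 3), 1 (mult 1)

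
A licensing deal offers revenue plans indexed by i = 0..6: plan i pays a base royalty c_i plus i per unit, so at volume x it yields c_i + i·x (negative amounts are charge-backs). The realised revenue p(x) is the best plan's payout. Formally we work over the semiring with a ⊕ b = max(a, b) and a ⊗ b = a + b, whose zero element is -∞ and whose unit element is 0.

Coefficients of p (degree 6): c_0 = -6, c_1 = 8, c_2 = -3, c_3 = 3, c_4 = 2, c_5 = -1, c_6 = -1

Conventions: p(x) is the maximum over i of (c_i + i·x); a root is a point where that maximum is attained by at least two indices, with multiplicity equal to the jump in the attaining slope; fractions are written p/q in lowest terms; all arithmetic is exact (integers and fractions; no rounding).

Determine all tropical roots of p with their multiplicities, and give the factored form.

hull edge (i=0, c=-6) to (i=1, c=8): slope 14, span 1
hull edge (i=1, c=8) to (i=6, c=-1): slope -9/5, span 5
Factored form: p(x) = -1 ⊗ (x ⊕ (-14)) ⊗ (x ⊕ 9/5) ⊗ (x ⊕ 9/5) ⊗ (x ⊕ 9/5) ⊗ (x ⊕ 9/5) ⊗ (x ⊕ 9/5)
Answer: roots = -14 (mult 1), 9/5 (mult 5)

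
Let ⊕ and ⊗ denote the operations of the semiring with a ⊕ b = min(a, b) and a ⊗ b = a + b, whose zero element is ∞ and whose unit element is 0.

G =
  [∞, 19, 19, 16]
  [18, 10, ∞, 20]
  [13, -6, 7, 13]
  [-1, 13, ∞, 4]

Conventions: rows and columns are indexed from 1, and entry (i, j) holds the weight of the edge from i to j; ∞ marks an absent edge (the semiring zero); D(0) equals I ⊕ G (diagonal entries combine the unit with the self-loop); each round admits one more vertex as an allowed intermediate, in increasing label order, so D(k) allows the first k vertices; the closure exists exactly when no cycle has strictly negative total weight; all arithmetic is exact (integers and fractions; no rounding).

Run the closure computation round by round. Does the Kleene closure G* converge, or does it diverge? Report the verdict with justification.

D(0):
  [0, 19, 19, 16]
  [18, 0, ∞, 20]
  [13, -6, 0, 13]
  [-1, 13, ∞, 0]
D(1):
  [0, 19, 19, 16]
  [18, 0, 37, 20]
  [13, -6, 0, 13]
  [-1, 13, 18, 0]
D(2):
  [0, 19, 19, 16]
  [18, 0, 37, 20]
  [12, -6, 0, 13]
  [-1, 13, 18, 0]
D(3):
  [0, 13, 19, 16]
  [18, 0, 37, 20]
  [12, -6, 0, 13]
  [-1, 12, 18, 0]
D(4):
  [0, 13, 19, 16]
  [18, 0, 37, 20]
  [12, -6, 0, 13]
  [-1, 12, 18, 0]
Key observation: every diagonal entry stays at the unit through all rounds, so no improving cycle exists.
Answer: CONVERGES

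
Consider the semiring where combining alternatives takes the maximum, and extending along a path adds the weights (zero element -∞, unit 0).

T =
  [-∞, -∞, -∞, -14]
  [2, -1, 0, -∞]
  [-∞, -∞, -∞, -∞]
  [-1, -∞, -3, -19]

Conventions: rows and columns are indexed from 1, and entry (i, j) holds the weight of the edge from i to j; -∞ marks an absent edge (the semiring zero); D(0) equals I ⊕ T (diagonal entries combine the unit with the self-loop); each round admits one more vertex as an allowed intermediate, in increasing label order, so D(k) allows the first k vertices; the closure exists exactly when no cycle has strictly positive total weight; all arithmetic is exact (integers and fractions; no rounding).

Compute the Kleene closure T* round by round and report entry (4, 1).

D(0):
  [0, -∞, -∞, -14]
  [2, 0, 0, -∞]
  [-∞, -∞, 0, -∞]
  [-1, -∞, -3, 0]
D(1):
  [0, -∞, -∞, -14]
  [2, 0, 0, -12]
  [-∞, -∞, 0, -∞]
  [-1, -∞, -3, 0]
D(2):
  [0, -∞, -∞, -14]
  [2, 0, 0, -12]
  [-∞, -∞, 0, -∞]
  [-1, -∞, -3, 0]
D(3):
  [0, -∞, -∞, -14]
  [2, 0, 0, -12]
  [-∞, -∞, 0, -∞]
  [-1, -∞, -3, 0]
D(4):
  [0, -∞, -17, -14]
  [2, 0, 0, -12]
  [-∞, -∞, 0, -∞]
  [-1, -∞, -3, 0]
Answer: T*[4][1] = -1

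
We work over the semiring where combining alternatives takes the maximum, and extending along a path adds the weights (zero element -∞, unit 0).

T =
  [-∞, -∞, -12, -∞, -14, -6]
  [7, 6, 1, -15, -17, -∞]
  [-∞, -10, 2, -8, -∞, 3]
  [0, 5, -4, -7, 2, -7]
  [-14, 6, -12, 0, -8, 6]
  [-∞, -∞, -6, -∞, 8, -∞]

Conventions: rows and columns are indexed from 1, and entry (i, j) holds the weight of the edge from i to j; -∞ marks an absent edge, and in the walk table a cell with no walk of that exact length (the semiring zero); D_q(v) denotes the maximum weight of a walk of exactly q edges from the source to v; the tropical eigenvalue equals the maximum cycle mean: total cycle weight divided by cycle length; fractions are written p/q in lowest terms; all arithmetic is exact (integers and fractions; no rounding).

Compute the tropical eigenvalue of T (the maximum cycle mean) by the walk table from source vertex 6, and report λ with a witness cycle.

q=0: [-∞, -∞, -∞, -∞, -∞, 0]
q=1: [-∞, -∞, -6, -∞, 8, -∞]
q=2: [-6, 14, -4, 8, 0, 14]
q=3: [21, 20, 15, 1, 22, 6]
q=4: [27, 28, 21, 22, 14, 28]
q=5: [35, 34, 29, 15, 36, 24]
q=6: [41, 42, 35, 36, 32, 42]
Optimal cycle mean attained by: cycle 5->6->5, total 6 + 8, length 2.
Answer: λ = 7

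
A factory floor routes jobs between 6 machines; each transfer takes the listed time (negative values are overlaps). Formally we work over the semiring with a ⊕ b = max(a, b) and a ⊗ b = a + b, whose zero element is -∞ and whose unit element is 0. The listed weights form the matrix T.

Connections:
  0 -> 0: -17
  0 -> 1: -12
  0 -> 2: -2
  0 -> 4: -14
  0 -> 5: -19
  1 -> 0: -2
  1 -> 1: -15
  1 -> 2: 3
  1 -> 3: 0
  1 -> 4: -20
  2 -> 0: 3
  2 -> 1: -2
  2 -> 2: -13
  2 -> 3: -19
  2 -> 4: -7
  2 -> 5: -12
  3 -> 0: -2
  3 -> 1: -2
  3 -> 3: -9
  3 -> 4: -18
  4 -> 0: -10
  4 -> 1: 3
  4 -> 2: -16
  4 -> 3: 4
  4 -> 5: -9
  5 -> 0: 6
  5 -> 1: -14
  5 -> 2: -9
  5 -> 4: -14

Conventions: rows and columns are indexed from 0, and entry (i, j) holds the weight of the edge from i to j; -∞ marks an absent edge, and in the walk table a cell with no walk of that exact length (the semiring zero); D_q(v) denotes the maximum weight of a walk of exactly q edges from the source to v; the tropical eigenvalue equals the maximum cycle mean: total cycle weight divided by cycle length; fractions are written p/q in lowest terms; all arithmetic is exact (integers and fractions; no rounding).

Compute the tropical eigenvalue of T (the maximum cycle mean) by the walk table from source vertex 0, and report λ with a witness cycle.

q=0: [0, -∞, -∞, -∞, -∞, -∞]
q=1: [-17, -12, -2, -∞, -14, -19]
q=2: [1, -4, -9, -10, -9, -14]
q=3: [-6, -6, -1, -4, -13, -18]
q=4: [2, -3, -3, -6, -8, -13]
q=5: [0, -5, 0, -3, -10, -15]
q=6: [3, -2, -2, -5, -7, -12]
Optimal cycle mean attained by: cycle 0->2->0, total (-2) + 3, length 2.
Answer: λ = 1/2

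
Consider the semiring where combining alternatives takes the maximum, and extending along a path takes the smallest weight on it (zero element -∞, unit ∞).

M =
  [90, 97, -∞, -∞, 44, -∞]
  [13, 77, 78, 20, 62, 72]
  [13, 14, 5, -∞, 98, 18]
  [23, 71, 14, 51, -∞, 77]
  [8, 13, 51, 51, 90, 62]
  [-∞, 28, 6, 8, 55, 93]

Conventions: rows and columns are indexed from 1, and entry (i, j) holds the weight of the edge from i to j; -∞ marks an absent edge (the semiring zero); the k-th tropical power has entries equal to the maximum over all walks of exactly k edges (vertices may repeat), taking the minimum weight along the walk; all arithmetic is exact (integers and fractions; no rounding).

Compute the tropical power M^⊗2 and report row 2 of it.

M^⊗2:
  [90, 90, 78, 44, 62, 72]
  [20, 77, 77, 51, 78, 72]
  [13, 18, 51, 51, 90, 62]
  [23, 71, 71, 51, 62, 77]
  [23, 51, 51, 51, 90, 62]
  [13, 28, 51, 51, 55, 93]
Answer: row 2 of M^⊗2 = [20, 77, 77, 51, 78, 72]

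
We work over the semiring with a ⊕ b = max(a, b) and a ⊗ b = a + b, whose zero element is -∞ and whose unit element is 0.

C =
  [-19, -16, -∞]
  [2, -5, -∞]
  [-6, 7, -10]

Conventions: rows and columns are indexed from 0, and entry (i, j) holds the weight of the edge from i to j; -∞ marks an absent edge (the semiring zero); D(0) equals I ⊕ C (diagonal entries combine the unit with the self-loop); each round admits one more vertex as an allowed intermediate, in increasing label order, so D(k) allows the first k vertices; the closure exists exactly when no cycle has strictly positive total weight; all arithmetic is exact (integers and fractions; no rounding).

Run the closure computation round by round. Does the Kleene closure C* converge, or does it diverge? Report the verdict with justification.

D(0):
  [0, -16, -∞]
  [2, 0, -∞]
  [-6, 7, 0]
D(1):
  [0, -16, -∞]
  [2, 0, -∞]
  [-6, 7, 0]
D(2):
  [0, -16, -∞]
  [2, 0, -∞]
  [9, 7, 0]
D(3):
  [0, -16, -∞]
  [2, 0, -∞]
  [9, 7, 0]
Key observation: every diagonal entry stays at the unit through all rounds, so no improving cycle exists.
Answer: CONVERGES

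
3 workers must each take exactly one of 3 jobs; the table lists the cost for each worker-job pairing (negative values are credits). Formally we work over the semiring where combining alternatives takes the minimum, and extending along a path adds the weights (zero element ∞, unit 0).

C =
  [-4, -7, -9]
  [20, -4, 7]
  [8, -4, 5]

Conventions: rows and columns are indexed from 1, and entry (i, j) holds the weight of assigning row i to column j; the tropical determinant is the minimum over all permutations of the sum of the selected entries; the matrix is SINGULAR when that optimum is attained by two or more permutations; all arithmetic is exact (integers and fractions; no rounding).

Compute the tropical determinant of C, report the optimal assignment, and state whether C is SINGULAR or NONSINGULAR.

σ = (1, 2, 3): (-4) + (-4) + 5 = -3
σ = (1, 3, 2): (-4) + 7 + (-4) = -1
σ = (2, 1, 3): (-7) + 20 + 5 = 18
σ = (2, 3, 1): (-7) + 7 + 8 = 8
σ = (3, 1, 2): (-9) + 20 + (-4) = 7
σ = (3, 2, 1): (-9) + (-4) + 8 = -5
Optimal value attained by: σ = (3, 2, 1).
Answer: det⊕(C) = -5; verdict: NONSINGULAR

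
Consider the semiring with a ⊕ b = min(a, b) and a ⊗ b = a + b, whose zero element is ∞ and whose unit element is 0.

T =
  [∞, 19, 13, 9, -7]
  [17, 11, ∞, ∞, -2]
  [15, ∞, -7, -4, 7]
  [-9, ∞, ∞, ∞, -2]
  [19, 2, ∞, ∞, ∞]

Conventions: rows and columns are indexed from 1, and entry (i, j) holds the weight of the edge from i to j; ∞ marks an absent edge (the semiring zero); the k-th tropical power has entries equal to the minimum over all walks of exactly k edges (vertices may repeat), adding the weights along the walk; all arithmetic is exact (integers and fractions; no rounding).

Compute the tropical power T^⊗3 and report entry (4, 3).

T^⊗2:
  [0, -5, 6, 9, 7]
  [17, 0, 30, 26, 9]
  [-13, 9, -14, -11, -6]
  [17, 0, 4, 0, -16]
  [19, 13, 32, 28, 0]
T^⊗3:
  [0, 6, -1, 2, -7]
  [17, 11, 23, 26, -2]
  [-20, -4, -21, -18, -20]
  [-9, -14, -3, 0, -2]
  [19, 2, 25, 28, 11]
Key observation: the optimum is the walk 4->1->3->3, with weight (-9) + 13 + (-7) = -3.
Optimal value attained by: walk 4->1->3->3.
Answer: (T^⊗3)[4][3] = -3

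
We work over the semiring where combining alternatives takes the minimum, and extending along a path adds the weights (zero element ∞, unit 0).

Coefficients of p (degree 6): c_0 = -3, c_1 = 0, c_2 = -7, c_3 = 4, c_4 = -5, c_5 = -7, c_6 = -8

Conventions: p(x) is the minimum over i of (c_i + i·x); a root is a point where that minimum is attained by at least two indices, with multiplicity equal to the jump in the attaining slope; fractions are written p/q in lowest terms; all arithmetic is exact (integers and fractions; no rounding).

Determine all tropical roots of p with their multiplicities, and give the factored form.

hull edge (i=0, c=-3) to (i=2, c=-7): slope -2, span 2
hull edge (i=2, c=-7) to (i=6, c=-8): slope -1/4, span 4
Factored form: p(x) = -8 ⊗ (x ⊕ 1/4) ⊗ (x ⊕ 1/4) ⊗ (x ⊕ 1/4) ⊗ (x ⊕ 1/4) ⊗ (x ⊕ 2) ⊗ (x ⊕ 2)
Answer: roots = 1/4 (mult 4), 2 (mult 2)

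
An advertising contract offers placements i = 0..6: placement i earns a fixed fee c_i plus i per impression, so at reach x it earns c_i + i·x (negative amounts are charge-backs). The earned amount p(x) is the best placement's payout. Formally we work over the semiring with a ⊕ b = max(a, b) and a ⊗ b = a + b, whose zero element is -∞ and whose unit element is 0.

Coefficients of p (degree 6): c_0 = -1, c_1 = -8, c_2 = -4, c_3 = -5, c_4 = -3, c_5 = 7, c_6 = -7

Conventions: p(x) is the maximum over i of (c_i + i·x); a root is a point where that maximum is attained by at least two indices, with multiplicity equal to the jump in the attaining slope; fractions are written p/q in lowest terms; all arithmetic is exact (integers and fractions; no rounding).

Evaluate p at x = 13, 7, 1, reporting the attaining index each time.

p(13) = max(-1+0·13=-1, -8+1·13=5, -4+2·13=22, -5+3·13=34, -3+4·13=49, 7+5·13=72, -7+6·13=71) = 72 (attained by i=5)
p(7) = max(-1+0·7=-1, -8+1·7=-1, -4+2·7=10, -5+3·7=16, -3+4·7=25, 7+5·7=42, -7+6·7=35) = 42 (attained by i=5)
p(1) = max(-1+0·1=-1, -8+1·1=-7, -4+2·1=-2, -5+3·1=-2, -3+4·1=1, 7+5·1=12, -7+6·1=-1) = 12 (attained by i=5)
Answer: p(13) = 72; p(7) = 42; p(1) = 12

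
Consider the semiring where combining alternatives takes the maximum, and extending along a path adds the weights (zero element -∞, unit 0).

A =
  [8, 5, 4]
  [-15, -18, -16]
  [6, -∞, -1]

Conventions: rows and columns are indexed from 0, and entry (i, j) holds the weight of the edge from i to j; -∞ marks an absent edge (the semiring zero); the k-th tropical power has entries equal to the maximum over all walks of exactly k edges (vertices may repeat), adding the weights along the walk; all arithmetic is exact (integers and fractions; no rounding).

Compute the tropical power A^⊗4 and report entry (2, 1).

A^⊗2:
  [16, 13, 12]
  [-7, -10, -11]
  [14, 11, 10]
A^⊗3:
  [24, 21, 20]
  [1, -2, -3]
  [22, 19, 18]
A^⊗4:
  [32, 29, 28]
  [9, 6, 5]
  [30, 27, 26]
Key observation: the optimum is the walk 2->0->0->0->1, with weight 6 + 8 + 8 + 5 = 27.
Optimal value attained by: walk 2->0->0->0->1.
Answer: (A^⊗4)[2][1] = 27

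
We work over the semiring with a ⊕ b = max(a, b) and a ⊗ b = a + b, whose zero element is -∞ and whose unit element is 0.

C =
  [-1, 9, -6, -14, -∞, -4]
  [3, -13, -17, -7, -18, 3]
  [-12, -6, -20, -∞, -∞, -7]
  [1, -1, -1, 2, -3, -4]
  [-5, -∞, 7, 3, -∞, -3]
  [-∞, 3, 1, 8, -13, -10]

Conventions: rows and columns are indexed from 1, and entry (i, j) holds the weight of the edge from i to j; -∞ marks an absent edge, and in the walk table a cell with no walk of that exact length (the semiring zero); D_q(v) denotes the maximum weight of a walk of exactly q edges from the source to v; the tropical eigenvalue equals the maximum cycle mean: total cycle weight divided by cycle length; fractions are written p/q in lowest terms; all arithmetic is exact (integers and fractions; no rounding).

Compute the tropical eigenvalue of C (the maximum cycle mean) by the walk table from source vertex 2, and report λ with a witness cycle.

q=0: [-∞, 0, -∞, -∞, -∞, -∞]
q=1: [3, -13, -17, -7, -18, 3]
q=2: [2, 12, 4, 11, -10, -1]
q=3: [15, 11, 10, 13, 8, 15]
q=4: [14, 24, 16, 23, 10, 14]
q=5: [27, 23, 22, 25, 20, 27]
q=6: [26, 36, 28, 35, 22, 26]
Optimal cycle mean attained by: cycle 1->2->1, total 9 + 3, length 2.
Answer: λ = 6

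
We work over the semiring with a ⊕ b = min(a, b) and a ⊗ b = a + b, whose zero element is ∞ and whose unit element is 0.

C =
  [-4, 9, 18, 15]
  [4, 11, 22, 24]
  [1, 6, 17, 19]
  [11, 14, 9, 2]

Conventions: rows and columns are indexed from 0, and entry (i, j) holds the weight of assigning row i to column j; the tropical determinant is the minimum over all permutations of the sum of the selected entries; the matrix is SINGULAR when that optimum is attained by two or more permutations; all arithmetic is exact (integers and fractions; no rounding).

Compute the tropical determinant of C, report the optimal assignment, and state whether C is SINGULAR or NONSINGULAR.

σ = (0, 1, 2, 3): (-4) + 11 + 17 + 2 = 26
σ = (0, 1, 3, 2): (-4) + 11 + 19 + 9 = 35
σ = (0, 2, 1, 3): (-4) + 22 + 6 + 2 = 26
σ = (0, 2, 3, 1): (-4) + 22 + 19 + 14 = 51
σ = (0, 3, 1, 2): (-4) + 24 + 6 + 9 = 35
σ = (0, 3, 2, 1): (-4) + 24 + 17 + 14 = 51
σ = (1, 0, 2, 3): 9 + 4 + 17 + 2 = 32
σ = (1, 0, 3, 2): 9 + 4 + 19 + 9 = 41
σ = (1, 2, 0, 3): 9 + 22 + 1 + 2 = 34
σ = (1, 2, 3, 0): 9 + 22 + 19 + 11 = 61
σ = (1, 3, 0, 2): 9 + 24 + 1 + 9 = 43
σ = (1, 3, 2, 0): 9 + 24 + 17 + 11 = 61
σ = (2, 0, 1, 3): 18 + 4 + 6 + 2 = 30
σ = (2, 0, 3, 1): 18 + 4 + 19 + 14 = 55
σ = (2, 1, 0, 3): 18 + 11 + 1 + 2 = 32
σ = (2, 1, 3, 0): 18 + 11 + 19 + 11 = 59
σ = (2, 3, 0, 1): 18 + 24 + 1 + 14 = 57
σ = (2, 3, 1, 0): 18 + 24 + 6 + 11 = 59
σ = (3, 0, 1, 2): 15 + 4 + 6 + 9 = 34
σ = (3, 0, 2, 1): 15 + 4 + 17 + 14 = 50
σ = (3, 1, 0, 2): 15 + 11 + 1 + 9 = 36
σ = (3, 1, 2, 0): 15 + 11 + 17 + 11 = 54
σ = (3, 2, 0, 1): 15 + 22 + 1 + 14 = 52
σ = (3, 2, 1, 0): 15 + 22 + 6 + 11 = 54
Optimal value attained by: σ = (0, 1, 2, 3).
Answer: det⊕(C) = 26; verdict: SINGULAR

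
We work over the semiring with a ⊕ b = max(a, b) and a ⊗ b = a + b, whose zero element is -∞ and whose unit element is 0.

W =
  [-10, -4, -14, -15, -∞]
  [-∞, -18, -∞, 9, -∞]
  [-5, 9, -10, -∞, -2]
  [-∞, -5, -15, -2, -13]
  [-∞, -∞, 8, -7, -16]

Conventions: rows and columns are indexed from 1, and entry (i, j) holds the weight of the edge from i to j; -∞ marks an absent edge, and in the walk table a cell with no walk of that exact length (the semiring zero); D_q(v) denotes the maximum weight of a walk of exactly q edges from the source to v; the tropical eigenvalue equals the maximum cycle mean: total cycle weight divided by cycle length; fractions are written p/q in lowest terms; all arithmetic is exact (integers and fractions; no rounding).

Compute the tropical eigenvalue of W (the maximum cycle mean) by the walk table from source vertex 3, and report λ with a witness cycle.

q=0: [-∞, -∞, 0, -∞, -∞]
q=1: [-5, 9, -10, -∞, -2]
q=2: [-15, -1, 6, 18, -12]
q=3: [1, 15, 3, 16, 5]
q=4: [-2, 12, 13, 24, 3]
q=5: [8, 22, 11, 22, 11]
Optimal cycle mean attained by: cycle 2->4->5->3->2, total 9 + (-13) + 8 + 9, length 4.
Answer: λ = 13/4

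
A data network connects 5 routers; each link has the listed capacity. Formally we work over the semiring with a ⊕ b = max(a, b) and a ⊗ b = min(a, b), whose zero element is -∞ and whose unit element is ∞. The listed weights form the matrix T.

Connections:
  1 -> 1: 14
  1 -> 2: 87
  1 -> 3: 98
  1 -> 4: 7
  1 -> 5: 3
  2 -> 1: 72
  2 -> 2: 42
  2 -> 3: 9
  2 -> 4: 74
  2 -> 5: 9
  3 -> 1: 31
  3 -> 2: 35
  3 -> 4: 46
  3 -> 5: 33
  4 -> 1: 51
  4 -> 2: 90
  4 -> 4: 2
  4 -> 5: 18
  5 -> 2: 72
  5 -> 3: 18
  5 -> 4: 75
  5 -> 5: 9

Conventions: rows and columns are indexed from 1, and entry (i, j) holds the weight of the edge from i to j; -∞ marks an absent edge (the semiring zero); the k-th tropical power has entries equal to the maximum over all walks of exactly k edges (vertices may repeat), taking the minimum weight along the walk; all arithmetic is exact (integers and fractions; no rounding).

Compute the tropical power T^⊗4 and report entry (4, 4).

T^⊗2:
  [72, 42, 14, 74, 33]
  [51, 74, 72, 42, 18]
  [46, 46, 31, 35, 18]
  [72, 51, 51, 74, 9]
  [72, 75, 9, 72, 18]
T^⊗3:
  [51, 74, 72, 42, 18]
  [72, 51, 51, 74, 33]
  [46, 46, 46, 46, 31]
  [51, 74, 72, 51, 33]
  [72, 72, 72, 74, 18]
T^⊗4:
  [72, 51, 51, 74, 33]
  [51, 74, 72, 51, 33]
  [46, 46, 46, 46, 33]
  [72, 51, 51, 74, 33]
  [72, 74, 72, 72, 33]
Key observation: the optimum is the walk 4->2->4->2->4, with weight 90 min 74 min 90 min 74 = 74.
Optimal value attained by: walk 4->2->4->2->4.
Answer: (T^⊗4)[4][4] = 74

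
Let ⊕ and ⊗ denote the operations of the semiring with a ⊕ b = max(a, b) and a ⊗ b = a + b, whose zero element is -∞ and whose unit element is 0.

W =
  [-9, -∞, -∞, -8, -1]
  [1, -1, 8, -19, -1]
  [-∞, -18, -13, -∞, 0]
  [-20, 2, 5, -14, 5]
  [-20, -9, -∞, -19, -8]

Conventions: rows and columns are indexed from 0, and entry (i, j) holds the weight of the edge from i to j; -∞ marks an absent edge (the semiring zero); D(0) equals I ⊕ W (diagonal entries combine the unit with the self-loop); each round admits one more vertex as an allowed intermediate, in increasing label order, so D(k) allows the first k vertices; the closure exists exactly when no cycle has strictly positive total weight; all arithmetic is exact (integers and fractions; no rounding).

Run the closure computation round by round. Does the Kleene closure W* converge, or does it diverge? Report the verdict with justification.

D(0):
  [0, -∞, -∞, -8, -1]
  [1, 0, 8, -19, -1]
  [-∞, -18, 0, -∞, 0]
  [-20, 2, 5, 0, 5]
  [-20, -9, -∞, -19, 0]
D(1):
  [0, -∞, -∞, -8, -1]
  [1, 0, 8, -7, 0]
  [-∞, -18, 0, -∞, 0]
  [-20, 2, 5, 0, 5]
  [-20, -9, -∞, -19, 0]
D(2):
  [0, -∞, -∞, -8, -1]
  [1, 0, 8, -7, 0]
  [-17, -18, 0, -25, 0]
  [3, 2, 10, 0, 5]
  [-8, -9, -1, -16, 0]
D(3):
  [0, -∞, -∞, -8, -1]
  [1, 0, 8, -7, 8]
  [-17, -18, 0, -25, 0]
  [3, 2, 10, 0, 10]
  [-8, -9, -1, -16, 0]
D(4):
  [0, -6, 2, -8, 2]
  [1, 0, 8, -7, 8]
  [-17, -18, 0, -25, 0]
  [3, 2, 10, 0, 10]
  [-8, -9, -1, -16, 0]
D(5):
  [0, -6, 2, -8, 2]
  [1, 0, 8, -7, 8]
  [-8, -9, 0, -16, 0]
  [3, 2, 10, 0, 10]
  [-8, -9, -1, -16, 0]
Key observation: every diagonal entry stays at the unit through all rounds, so no improving cycle exists.
Answer: CONVERGES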